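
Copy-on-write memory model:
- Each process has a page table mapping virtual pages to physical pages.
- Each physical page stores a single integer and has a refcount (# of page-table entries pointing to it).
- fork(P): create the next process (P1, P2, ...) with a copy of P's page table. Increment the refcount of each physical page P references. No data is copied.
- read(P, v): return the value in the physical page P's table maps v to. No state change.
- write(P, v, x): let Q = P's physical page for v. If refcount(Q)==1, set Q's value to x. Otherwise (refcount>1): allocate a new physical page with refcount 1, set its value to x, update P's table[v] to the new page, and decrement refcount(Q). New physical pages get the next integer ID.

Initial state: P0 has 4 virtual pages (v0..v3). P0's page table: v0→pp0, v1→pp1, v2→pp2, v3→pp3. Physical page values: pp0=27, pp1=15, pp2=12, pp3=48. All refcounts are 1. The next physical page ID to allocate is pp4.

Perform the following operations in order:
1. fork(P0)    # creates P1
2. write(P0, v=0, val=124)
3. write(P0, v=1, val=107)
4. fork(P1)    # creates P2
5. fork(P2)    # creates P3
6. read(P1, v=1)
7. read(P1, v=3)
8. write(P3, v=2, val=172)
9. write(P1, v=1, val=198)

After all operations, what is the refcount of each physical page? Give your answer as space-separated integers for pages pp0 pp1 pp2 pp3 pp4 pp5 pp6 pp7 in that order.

Op 1: fork(P0) -> P1. 4 ppages; refcounts: pp0:2 pp1:2 pp2:2 pp3:2
Op 2: write(P0, v0, 124). refcount(pp0)=2>1 -> COPY to pp4. 5 ppages; refcounts: pp0:1 pp1:2 pp2:2 pp3:2 pp4:1
Op 3: write(P0, v1, 107). refcount(pp1)=2>1 -> COPY to pp5. 6 ppages; refcounts: pp0:1 pp1:1 pp2:2 pp3:2 pp4:1 pp5:1
Op 4: fork(P1) -> P2. 6 ppages; refcounts: pp0:2 pp1:2 pp2:3 pp3:3 pp4:1 pp5:1
Op 5: fork(P2) -> P3. 6 ppages; refcounts: pp0:3 pp1:3 pp2:4 pp3:4 pp4:1 pp5:1
Op 6: read(P1, v1) -> 15. No state change.
Op 7: read(P1, v3) -> 48. No state change.
Op 8: write(P3, v2, 172). refcount(pp2)=4>1 -> COPY to pp6. 7 ppages; refcounts: pp0:3 pp1:3 pp2:3 pp3:4 pp4:1 pp5:1 pp6:1
Op 9: write(P1, v1, 198). refcount(pp1)=3>1 -> COPY to pp7. 8 ppages; refcounts: pp0:3 pp1:2 pp2:3 pp3:4 pp4:1 pp5:1 pp6:1 pp7:1

Answer: 3 2 3 4 1 1 1 1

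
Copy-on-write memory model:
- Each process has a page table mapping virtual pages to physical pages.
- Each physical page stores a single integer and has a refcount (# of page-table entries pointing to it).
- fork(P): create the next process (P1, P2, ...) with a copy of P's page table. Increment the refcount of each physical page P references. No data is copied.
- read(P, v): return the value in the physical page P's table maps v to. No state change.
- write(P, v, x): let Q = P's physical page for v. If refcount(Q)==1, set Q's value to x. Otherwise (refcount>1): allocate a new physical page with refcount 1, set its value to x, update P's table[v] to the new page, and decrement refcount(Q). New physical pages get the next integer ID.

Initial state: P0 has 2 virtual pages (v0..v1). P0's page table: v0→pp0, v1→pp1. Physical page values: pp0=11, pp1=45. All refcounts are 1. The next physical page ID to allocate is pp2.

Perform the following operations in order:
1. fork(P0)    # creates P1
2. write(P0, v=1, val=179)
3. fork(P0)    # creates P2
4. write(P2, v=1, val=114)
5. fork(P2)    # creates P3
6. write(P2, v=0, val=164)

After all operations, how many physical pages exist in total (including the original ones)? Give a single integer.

Op 1: fork(P0) -> P1. 2 ppages; refcounts: pp0:2 pp1:2
Op 2: write(P0, v1, 179). refcount(pp1)=2>1 -> COPY to pp2. 3 ppages; refcounts: pp0:2 pp1:1 pp2:1
Op 3: fork(P0) -> P2. 3 ppages; refcounts: pp0:3 pp1:1 pp2:2
Op 4: write(P2, v1, 114). refcount(pp2)=2>1 -> COPY to pp3. 4 ppages; refcounts: pp0:3 pp1:1 pp2:1 pp3:1
Op 5: fork(P2) -> P3. 4 ppages; refcounts: pp0:4 pp1:1 pp2:1 pp3:2
Op 6: write(P2, v0, 164). refcount(pp0)=4>1 -> COPY to pp4. 5 ppages; refcounts: pp0:3 pp1:1 pp2:1 pp3:2 pp4:1

Answer: 5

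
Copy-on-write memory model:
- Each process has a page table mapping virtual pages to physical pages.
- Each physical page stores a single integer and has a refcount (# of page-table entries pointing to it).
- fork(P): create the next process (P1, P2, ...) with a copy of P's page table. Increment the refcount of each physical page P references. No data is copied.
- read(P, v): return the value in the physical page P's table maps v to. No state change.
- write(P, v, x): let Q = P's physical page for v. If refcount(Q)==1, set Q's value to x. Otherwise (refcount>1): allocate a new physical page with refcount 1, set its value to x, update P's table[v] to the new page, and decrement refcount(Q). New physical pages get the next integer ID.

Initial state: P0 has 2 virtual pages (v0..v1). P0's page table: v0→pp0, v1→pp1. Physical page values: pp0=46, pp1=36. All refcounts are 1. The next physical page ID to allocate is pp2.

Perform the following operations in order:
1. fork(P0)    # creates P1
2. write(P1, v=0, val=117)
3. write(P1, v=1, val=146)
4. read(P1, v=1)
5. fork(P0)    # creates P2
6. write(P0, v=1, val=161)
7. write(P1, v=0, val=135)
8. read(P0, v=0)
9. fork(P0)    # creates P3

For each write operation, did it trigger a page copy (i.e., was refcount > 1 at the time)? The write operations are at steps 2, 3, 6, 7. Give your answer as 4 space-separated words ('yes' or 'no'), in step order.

Op 1: fork(P0) -> P1. 2 ppages; refcounts: pp0:2 pp1:2
Op 2: write(P1, v0, 117). refcount(pp0)=2>1 -> COPY to pp2. 3 ppages; refcounts: pp0:1 pp1:2 pp2:1
Op 3: write(P1, v1, 146). refcount(pp1)=2>1 -> COPY to pp3. 4 ppages; refcounts: pp0:1 pp1:1 pp2:1 pp3:1
Op 4: read(P1, v1) -> 146. No state change.
Op 5: fork(P0) -> P2. 4 ppages; refcounts: pp0:2 pp1:2 pp2:1 pp3:1
Op 6: write(P0, v1, 161). refcount(pp1)=2>1 -> COPY to pp4. 5 ppages; refcounts: pp0:2 pp1:1 pp2:1 pp3:1 pp4:1
Op 7: write(P1, v0, 135). refcount(pp2)=1 -> write in place. 5 ppages; refcounts: pp0:2 pp1:1 pp2:1 pp3:1 pp4:1
Op 8: read(P0, v0) -> 46. No state change.
Op 9: fork(P0) -> P3. 5 ppages; refcounts: pp0:3 pp1:1 pp2:1 pp3:1 pp4:2

yes yes yes no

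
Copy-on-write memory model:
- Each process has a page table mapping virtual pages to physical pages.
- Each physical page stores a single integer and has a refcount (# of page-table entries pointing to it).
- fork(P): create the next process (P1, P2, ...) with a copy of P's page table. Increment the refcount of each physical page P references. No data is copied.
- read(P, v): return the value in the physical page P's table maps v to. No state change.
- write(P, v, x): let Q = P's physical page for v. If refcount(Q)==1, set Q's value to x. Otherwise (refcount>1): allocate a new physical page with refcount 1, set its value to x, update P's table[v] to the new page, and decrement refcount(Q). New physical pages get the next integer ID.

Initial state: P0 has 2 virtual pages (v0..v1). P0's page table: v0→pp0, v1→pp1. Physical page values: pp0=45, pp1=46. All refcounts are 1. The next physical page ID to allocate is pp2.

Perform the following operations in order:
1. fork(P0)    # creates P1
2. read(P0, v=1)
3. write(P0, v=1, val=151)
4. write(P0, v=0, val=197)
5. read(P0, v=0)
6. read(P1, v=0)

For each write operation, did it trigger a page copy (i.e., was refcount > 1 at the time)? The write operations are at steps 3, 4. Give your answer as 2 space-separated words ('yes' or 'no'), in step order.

Op 1: fork(P0) -> P1. 2 ppages; refcounts: pp0:2 pp1:2
Op 2: read(P0, v1) -> 46. No state change.
Op 3: write(P0, v1, 151). refcount(pp1)=2>1 -> COPY to pp2. 3 ppages; refcounts: pp0:2 pp1:1 pp2:1
Op 4: write(P0, v0, 197). refcount(pp0)=2>1 -> COPY to pp3. 4 ppages; refcounts: pp0:1 pp1:1 pp2:1 pp3:1
Op 5: read(P0, v0) -> 197. No state change.
Op 6: read(P1, v0) -> 45. No state change.

yes yes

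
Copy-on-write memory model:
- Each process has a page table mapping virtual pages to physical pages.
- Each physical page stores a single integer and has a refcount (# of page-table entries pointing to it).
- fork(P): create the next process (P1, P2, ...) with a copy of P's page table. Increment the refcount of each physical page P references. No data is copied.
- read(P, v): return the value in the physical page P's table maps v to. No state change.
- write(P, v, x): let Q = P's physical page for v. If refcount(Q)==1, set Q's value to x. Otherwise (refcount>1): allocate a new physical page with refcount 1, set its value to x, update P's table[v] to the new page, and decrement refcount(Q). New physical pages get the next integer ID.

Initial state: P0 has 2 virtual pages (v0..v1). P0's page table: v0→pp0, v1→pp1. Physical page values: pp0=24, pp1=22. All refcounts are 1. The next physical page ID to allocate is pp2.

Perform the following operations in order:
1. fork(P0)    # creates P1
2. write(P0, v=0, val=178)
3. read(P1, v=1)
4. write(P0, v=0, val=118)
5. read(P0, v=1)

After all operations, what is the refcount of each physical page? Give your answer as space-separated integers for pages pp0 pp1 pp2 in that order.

Answer: 1 2 1

Derivation:
Op 1: fork(P0) -> P1. 2 ppages; refcounts: pp0:2 pp1:2
Op 2: write(P0, v0, 178). refcount(pp0)=2>1 -> COPY to pp2. 3 ppages; refcounts: pp0:1 pp1:2 pp2:1
Op 3: read(P1, v1) -> 22. No state change.
Op 4: write(P0, v0, 118). refcount(pp2)=1 -> write in place. 3 ppages; refcounts: pp0:1 pp1:2 pp2:1
Op 5: read(P0, v1) -> 22. No state change.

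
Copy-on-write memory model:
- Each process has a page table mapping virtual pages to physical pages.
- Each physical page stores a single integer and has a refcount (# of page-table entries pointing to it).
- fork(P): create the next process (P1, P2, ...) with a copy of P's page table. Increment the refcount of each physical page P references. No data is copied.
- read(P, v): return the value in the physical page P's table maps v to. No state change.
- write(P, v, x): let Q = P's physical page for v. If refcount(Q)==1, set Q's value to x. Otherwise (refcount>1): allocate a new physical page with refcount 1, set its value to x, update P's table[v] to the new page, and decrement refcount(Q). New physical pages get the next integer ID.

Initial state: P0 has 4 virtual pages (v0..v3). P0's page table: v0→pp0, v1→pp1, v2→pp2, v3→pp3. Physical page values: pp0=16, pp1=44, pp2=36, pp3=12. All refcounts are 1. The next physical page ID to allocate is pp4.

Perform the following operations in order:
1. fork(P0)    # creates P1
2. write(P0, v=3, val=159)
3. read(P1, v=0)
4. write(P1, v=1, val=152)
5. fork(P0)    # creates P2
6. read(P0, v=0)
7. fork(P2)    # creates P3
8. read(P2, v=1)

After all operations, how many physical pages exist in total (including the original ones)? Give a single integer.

Answer: 6

Derivation:
Op 1: fork(P0) -> P1. 4 ppages; refcounts: pp0:2 pp1:2 pp2:2 pp3:2
Op 2: write(P0, v3, 159). refcount(pp3)=2>1 -> COPY to pp4. 5 ppages; refcounts: pp0:2 pp1:2 pp2:2 pp3:1 pp4:1
Op 3: read(P1, v0) -> 16. No state change.
Op 4: write(P1, v1, 152). refcount(pp1)=2>1 -> COPY to pp5. 6 ppages; refcounts: pp0:2 pp1:1 pp2:2 pp3:1 pp4:1 pp5:1
Op 5: fork(P0) -> P2. 6 ppages; refcounts: pp0:3 pp1:2 pp2:3 pp3:1 pp4:2 pp5:1
Op 6: read(P0, v0) -> 16. No state change.
Op 7: fork(P2) -> P3. 6 ppages; refcounts: pp0:4 pp1:3 pp2:4 pp3:1 pp4:3 pp5:1
Op 8: read(P2, v1) -> 44. No state change.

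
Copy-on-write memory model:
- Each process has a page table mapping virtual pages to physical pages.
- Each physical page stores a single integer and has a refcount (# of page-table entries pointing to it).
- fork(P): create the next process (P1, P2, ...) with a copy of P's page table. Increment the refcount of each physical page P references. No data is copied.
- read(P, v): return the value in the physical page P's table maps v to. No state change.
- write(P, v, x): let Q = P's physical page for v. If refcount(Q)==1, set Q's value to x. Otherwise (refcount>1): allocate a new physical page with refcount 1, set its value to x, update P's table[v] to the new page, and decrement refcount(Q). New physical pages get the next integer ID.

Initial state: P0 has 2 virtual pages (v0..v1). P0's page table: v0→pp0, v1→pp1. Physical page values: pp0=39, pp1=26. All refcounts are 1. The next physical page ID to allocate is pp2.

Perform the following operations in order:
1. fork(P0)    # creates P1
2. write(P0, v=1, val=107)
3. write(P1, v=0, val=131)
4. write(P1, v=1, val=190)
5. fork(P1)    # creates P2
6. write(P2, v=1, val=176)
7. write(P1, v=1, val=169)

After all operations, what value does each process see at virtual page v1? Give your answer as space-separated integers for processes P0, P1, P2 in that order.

Op 1: fork(P0) -> P1. 2 ppages; refcounts: pp0:2 pp1:2
Op 2: write(P0, v1, 107). refcount(pp1)=2>1 -> COPY to pp2. 3 ppages; refcounts: pp0:2 pp1:1 pp2:1
Op 3: write(P1, v0, 131). refcount(pp0)=2>1 -> COPY to pp3. 4 ppages; refcounts: pp0:1 pp1:1 pp2:1 pp3:1
Op 4: write(P1, v1, 190). refcount(pp1)=1 -> write in place. 4 ppages; refcounts: pp0:1 pp1:1 pp2:1 pp3:1
Op 5: fork(P1) -> P2. 4 ppages; refcounts: pp0:1 pp1:2 pp2:1 pp3:2
Op 6: write(P2, v1, 176). refcount(pp1)=2>1 -> COPY to pp4. 5 ppages; refcounts: pp0:1 pp1:1 pp2:1 pp3:2 pp4:1
Op 7: write(P1, v1, 169). refcount(pp1)=1 -> write in place. 5 ppages; refcounts: pp0:1 pp1:1 pp2:1 pp3:2 pp4:1
P0: v1 -> pp2 = 107
P1: v1 -> pp1 = 169
P2: v1 -> pp4 = 176

Answer: 107 169 176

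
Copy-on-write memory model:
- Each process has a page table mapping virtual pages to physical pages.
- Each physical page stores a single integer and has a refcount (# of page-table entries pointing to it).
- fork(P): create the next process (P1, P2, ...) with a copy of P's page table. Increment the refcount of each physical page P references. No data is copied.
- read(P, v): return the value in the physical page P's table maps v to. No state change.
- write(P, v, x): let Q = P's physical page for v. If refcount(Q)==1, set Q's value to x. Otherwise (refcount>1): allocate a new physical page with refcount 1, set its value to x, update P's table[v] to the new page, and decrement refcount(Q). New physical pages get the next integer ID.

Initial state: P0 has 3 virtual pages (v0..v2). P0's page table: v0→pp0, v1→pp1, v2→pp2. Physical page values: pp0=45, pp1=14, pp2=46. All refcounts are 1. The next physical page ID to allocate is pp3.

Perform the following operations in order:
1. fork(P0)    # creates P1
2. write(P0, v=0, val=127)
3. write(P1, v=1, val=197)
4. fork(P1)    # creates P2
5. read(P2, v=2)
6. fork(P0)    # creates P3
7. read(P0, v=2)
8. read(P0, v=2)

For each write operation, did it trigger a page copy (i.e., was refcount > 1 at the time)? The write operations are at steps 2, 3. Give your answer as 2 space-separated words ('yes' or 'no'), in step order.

Op 1: fork(P0) -> P1. 3 ppages; refcounts: pp0:2 pp1:2 pp2:2
Op 2: write(P0, v0, 127). refcount(pp0)=2>1 -> COPY to pp3. 4 ppages; refcounts: pp0:1 pp1:2 pp2:2 pp3:1
Op 3: write(P1, v1, 197). refcount(pp1)=2>1 -> COPY to pp4. 5 ppages; refcounts: pp0:1 pp1:1 pp2:2 pp3:1 pp4:1
Op 4: fork(P1) -> P2. 5 ppages; refcounts: pp0:2 pp1:1 pp2:3 pp3:1 pp4:2
Op 5: read(P2, v2) -> 46. No state change.
Op 6: fork(P0) -> P3. 5 ppages; refcounts: pp0:2 pp1:2 pp2:4 pp3:2 pp4:2
Op 7: read(P0, v2) -> 46. No state change.
Op 8: read(P0, v2) -> 46. No state change.

yes yes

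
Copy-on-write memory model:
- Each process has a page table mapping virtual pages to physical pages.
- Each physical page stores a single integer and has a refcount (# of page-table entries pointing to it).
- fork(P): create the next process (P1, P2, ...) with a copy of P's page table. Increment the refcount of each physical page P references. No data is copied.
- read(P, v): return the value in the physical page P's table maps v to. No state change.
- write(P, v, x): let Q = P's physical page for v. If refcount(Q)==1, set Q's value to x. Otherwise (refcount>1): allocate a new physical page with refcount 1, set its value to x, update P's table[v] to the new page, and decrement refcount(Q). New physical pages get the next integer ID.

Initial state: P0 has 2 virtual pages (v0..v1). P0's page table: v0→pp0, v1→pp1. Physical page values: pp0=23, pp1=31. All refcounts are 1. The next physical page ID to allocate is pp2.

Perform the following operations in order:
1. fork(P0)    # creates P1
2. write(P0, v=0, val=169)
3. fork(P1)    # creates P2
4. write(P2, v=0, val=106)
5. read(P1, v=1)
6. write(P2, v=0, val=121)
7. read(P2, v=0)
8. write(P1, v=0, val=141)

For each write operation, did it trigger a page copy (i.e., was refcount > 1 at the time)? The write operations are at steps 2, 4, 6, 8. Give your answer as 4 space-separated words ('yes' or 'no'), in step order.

Op 1: fork(P0) -> P1. 2 ppages; refcounts: pp0:2 pp1:2
Op 2: write(P0, v0, 169). refcount(pp0)=2>1 -> COPY to pp2. 3 ppages; refcounts: pp0:1 pp1:2 pp2:1
Op 3: fork(P1) -> P2. 3 ppages; refcounts: pp0:2 pp1:3 pp2:1
Op 4: write(P2, v0, 106). refcount(pp0)=2>1 -> COPY to pp3. 4 ppages; refcounts: pp0:1 pp1:3 pp2:1 pp3:1
Op 5: read(P1, v1) -> 31. No state change.
Op 6: write(P2, v0, 121). refcount(pp3)=1 -> write in place. 4 ppages; refcounts: pp0:1 pp1:3 pp2:1 pp3:1
Op 7: read(P2, v0) -> 121. No state change.
Op 8: write(P1, v0, 141). refcount(pp0)=1 -> write in place. 4 ppages; refcounts: pp0:1 pp1:3 pp2:1 pp3:1

yes yes no no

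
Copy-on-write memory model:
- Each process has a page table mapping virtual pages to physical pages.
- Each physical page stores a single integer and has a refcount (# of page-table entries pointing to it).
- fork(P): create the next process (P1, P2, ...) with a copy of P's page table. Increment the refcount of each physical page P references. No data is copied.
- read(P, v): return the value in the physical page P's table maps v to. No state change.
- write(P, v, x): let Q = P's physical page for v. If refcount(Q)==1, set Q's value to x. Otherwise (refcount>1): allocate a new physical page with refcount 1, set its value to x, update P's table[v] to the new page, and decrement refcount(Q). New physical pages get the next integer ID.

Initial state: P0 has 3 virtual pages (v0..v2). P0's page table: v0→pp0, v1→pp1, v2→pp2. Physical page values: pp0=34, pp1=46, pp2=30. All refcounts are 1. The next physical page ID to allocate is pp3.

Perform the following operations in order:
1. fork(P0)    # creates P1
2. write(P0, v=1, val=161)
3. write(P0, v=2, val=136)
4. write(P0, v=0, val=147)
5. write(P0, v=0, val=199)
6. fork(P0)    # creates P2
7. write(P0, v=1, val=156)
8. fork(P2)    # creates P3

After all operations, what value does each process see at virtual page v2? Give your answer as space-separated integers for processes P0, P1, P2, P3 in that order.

Op 1: fork(P0) -> P1. 3 ppages; refcounts: pp0:2 pp1:2 pp2:2
Op 2: write(P0, v1, 161). refcount(pp1)=2>1 -> COPY to pp3. 4 ppages; refcounts: pp0:2 pp1:1 pp2:2 pp3:1
Op 3: write(P0, v2, 136). refcount(pp2)=2>1 -> COPY to pp4. 5 ppages; refcounts: pp0:2 pp1:1 pp2:1 pp3:1 pp4:1
Op 4: write(P0, v0, 147). refcount(pp0)=2>1 -> COPY to pp5. 6 ppages; refcounts: pp0:1 pp1:1 pp2:1 pp3:1 pp4:1 pp5:1
Op 5: write(P0, v0, 199). refcount(pp5)=1 -> write in place. 6 ppages; refcounts: pp0:1 pp1:1 pp2:1 pp3:1 pp4:1 pp5:1
Op 6: fork(P0) -> P2. 6 ppages; refcounts: pp0:1 pp1:1 pp2:1 pp3:2 pp4:2 pp5:2
Op 7: write(P0, v1, 156). refcount(pp3)=2>1 -> COPY to pp6. 7 ppages; refcounts: pp0:1 pp1:1 pp2:1 pp3:1 pp4:2 pp5:2 pp6:1
Op 8: fork(P2) -> P3. 7 ppages; refcounts: pp0:1 pp1:1 pp2:1 pp3:2 pp4:3 pp5:3 pp6:1
P0: v2 -> pp4 = 136
P1: v2 -> pp2 = 30
P2: v2 -> pp4 = 136
P3: v2 -> pp4 = 136

Answer: 136 30 136 136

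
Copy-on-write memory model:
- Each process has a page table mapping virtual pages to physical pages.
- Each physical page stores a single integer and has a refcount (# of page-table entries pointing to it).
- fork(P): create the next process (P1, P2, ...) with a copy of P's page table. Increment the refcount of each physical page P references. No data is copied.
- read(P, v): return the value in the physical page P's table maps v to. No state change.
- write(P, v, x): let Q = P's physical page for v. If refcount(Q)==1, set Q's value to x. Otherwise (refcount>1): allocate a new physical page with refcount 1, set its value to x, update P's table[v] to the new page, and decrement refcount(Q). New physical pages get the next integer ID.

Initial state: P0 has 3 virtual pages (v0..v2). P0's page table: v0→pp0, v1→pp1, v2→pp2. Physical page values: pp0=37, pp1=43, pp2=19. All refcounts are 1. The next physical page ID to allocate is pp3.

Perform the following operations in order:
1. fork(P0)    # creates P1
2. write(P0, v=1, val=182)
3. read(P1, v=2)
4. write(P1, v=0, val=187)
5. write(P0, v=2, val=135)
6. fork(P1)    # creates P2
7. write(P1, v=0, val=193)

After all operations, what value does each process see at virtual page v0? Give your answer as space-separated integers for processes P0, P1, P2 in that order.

Op 1: fork(P0) -> P1. 3 ppages; refcounts: pp0:2 pp1:2 pp2:2
Op 2: write(P0, v1, 182). refcount(pp1)=2>1 -> COPY to pp3. 4 ppages; refcounts: pp0:2 pp1:1 pp2:2 pp3:1
Op 3: read(P1, v2) -> 19. No state change.
Op 4: write(P1, v0, 187). refcount(pp0)=2>1 -> COPY to pp4. 5 ppages; refcounts: pp0:1 pp1:1 pp2:2 pp3:1 pp4:1
Op 5: write(P0, v2, 135). refcount(pp2)=2>1 -> COPY to pp5. 6 ppages; refcounts: pp0:1 pp1:1 pp2:1 pp3:1 pp4:1 pp5:1
Op 6: fork(P1) -> P2. 6 ppages; refcounts: pp0:1 pp1:2 pp2:2 pp3:1 pp4:2 pp5:1
Op 7: write(P1, v0, 193). refcount(pp4)=2>1 -> COPY to pp6. 7 ppages; refcounts: pp0:1 pp1:2 pp2:2 pp3:1 pp4:1 pp5:1 pp6:1
P0: v0 -> pp0 = 37
P1: v0 -> pp6 = 193
P2: v0 -> pp4 = 187

Answer: 37 193 187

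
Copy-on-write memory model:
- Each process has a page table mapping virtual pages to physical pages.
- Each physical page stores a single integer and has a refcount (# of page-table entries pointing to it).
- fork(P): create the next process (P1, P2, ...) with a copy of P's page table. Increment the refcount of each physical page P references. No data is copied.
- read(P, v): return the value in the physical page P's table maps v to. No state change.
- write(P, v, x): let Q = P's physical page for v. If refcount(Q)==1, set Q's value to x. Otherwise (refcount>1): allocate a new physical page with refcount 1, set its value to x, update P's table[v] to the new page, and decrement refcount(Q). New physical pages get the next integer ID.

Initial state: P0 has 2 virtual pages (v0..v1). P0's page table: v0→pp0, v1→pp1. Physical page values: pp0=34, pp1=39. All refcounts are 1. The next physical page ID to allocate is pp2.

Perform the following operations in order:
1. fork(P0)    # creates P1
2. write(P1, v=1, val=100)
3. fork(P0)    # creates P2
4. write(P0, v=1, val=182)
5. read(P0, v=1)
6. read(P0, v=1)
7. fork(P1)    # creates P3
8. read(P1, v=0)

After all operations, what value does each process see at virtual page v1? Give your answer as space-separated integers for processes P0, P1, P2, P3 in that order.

Answer: 182 100 39 100

Derivation:
Op 1: fork(P0) -> P1. 2 ppages; refcounts: pp0:2 pp1:2
Op 2: write(P1, v1, 100). refcount(pp1)=2>1 -> COPY to pp2. 3 ppages; refcounts: pp0:2 pp1:1 pp2:1
Op 3: fork(P0) -> P2. 3 ppages; refcounts: pp0:3 pp1:2 pp2:1
Op 4: write(P0, v1, 182). refcount(pp1)=2>1 -> COPY to pp3. 4 ppages; refcounts: pp0:3 pp1:1 pp2:1 pp3:1
Op 5: read(P0, v1) -> 182. No state change.
Op 6: read(P0, v1) -> 182. No state change.
Op 7: fork(P1) -> P3. 4 ppages; refcounts: pp0:4 pp1:1 pp2:2 pp3:1
Op 8: read(P1, v0) -> 34. No state change.
P0: v1 -> pp3 = 182
P1: v1 -> pp2 = 100
P2: v1 -> pp1 = 39
P3: v1 -> pp2 = 100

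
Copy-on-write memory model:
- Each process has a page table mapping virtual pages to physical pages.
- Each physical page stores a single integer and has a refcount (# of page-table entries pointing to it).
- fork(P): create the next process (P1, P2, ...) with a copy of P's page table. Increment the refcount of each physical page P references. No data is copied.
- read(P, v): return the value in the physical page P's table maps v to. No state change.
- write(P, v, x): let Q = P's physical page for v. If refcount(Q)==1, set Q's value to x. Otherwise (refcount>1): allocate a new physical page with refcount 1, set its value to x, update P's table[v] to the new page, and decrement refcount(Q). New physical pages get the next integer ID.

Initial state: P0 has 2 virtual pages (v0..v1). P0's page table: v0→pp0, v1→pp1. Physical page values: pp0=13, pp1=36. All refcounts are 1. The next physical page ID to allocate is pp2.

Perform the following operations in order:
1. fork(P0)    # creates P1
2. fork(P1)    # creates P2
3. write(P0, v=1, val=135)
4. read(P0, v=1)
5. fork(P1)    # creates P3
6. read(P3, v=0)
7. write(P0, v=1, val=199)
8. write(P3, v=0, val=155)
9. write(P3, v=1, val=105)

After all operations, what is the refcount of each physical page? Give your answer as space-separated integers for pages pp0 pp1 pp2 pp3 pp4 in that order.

Op 1: fork(P0) -> P1. 2 ppages; refcounts: pp0:2 pp1:2
Op 2: fork(P1) -> P2. 2 ppages; refcounts: pp0:3 pp1:3
Op 3: write(P0, v1, 135). refcount(pp1)=3>1 -> COPY to pp2. 3 ppages; refcounts: pp0:3 pp1:2 pp2:1
Op 4: read(P0, v1) -> 135. No state change.
Op 5: fork(P1) -> P3. 3 ppages; refcounts: pp0:4 pp1:3 pp2:1
Op 6: read(P3, v0) -> 13. No state change.
Op 7: write(P0, v1, 199). refcount(pp2)=1 -> write in place. 3 ppages; refcounts: pp0:4 pp1:3 pp2:1
Op 8: write(P3, v0, 155). refcount(pp0)=4>1 -> COPY to pp3. 4 ppages; refcounts: pp0:3 pp1:3 pp2:1 pp3:1
Op 9: write(P3, v1, 105). refcount(pp1)=3>1 -> COPY to pp4. 5 ppages; refcounts: pp0:3 pp1:2 pp2:1 pp3:1 pp4:1

Answer: 3 2 1 1 1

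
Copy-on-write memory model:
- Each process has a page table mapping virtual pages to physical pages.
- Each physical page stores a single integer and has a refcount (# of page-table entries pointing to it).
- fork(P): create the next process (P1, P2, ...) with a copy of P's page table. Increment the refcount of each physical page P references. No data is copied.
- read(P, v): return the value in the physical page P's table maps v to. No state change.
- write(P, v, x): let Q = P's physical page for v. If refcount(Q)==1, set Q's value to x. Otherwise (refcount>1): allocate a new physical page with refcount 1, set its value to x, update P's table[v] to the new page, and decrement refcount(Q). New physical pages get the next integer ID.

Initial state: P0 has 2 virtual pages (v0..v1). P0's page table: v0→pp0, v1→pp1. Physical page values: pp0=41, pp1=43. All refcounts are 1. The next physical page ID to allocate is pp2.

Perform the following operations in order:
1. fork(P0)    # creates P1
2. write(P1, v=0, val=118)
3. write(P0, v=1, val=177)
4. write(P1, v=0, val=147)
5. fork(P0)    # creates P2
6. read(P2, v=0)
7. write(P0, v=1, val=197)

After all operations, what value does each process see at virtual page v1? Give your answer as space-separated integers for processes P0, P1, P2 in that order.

Op 1: fork(P0) -> P1. 2 ppages; refcounts: pp0:2 pp1:2
Op 2: write(P1, v0, 118). refcount(pp0)=2>1 -> COPY to pp2. 3 ppages; refcounts: pp0:1 pp1:2 pp2:1
Op 3: write(P0, v1, 177). refcount(pp1)=2>1 -> COPY to pp3. 4 ppages; refcounts: pp0:1 pp1:1 pp2:1 pp3:1
Op 4: write(P1, v0, 147). refcount(pp2)=1 -> write in place. 4 ppages; refcounts: pp0:1 pp1:1 pp2:1 pp3:1
Op 5: fork(P0) -> P2. 4 ppages; refcounts: pp0:2 pp1:1 pp2:1 pp3:2
Op 6: read(P2, v0) -> 41. No state change.
Op 7: write(P0, v1, 197). refcount(pp3)=2>1 -> COPY to pp4. 5 ppages; refcounts: pp0:2 pp1:1 pp2:1 pp3:1 pp4:1
P0: v1 -> pp4 = 197
P1: v1 -> pp1 = 43
P2: v1 -> pp3 = 177

Answer: 197 43 177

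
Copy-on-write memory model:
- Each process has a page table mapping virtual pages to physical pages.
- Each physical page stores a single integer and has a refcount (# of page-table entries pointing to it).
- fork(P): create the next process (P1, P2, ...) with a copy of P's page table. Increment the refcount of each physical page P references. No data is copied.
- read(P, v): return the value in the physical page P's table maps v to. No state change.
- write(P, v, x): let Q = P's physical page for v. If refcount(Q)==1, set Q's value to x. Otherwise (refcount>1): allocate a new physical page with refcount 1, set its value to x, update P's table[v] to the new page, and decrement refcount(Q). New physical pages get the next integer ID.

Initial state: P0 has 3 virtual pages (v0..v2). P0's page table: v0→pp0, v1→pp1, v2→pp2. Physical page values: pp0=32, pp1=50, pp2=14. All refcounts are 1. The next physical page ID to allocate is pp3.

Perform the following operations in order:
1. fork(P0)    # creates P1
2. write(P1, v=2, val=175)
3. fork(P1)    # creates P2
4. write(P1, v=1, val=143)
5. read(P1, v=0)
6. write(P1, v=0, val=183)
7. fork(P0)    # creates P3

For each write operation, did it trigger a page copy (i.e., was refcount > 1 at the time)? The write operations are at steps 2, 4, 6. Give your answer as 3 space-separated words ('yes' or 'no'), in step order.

Op 1: fork(P0) -> P1. 3 ppages; refcounts: pp0:2 pp1:2 pp2:2
Op 2: write(P1, v2, 175). refcount(pp2)=2>1 -> COPY to pp3. 4 ppages; refcounts: pp0:2 pp1:2 pp2:1 pp3:1
Op 3: fork(P1) -> P2. 4 ppages; refcounts: pp0:3 pp1:3 pp2:1 pp3:2
Op 4: write(P1, v1, 143). refcount(pp1)=3>1 -> COPY to pp4. 5 ppages; refcounts: pp0:3 pp1:2 pp2:1 pp3:2 pp4:1
Op 5: read(P1, v0) -> 32. No state change.
Op 6: write(P1, v0, 183). refcount(pp0)=3>1 -> COPY to pp5. 6 ppages; refcounts: pp0:2 pp1:2 pp2:1 pp3:2 pp4:1 pp5:1
Op 7: fork(P0) -> P3. 6 ppages; refcounts: pp0:3 pp1:3 pp2:2 pp3:2 pp4:1 pp5:1

yes yes yes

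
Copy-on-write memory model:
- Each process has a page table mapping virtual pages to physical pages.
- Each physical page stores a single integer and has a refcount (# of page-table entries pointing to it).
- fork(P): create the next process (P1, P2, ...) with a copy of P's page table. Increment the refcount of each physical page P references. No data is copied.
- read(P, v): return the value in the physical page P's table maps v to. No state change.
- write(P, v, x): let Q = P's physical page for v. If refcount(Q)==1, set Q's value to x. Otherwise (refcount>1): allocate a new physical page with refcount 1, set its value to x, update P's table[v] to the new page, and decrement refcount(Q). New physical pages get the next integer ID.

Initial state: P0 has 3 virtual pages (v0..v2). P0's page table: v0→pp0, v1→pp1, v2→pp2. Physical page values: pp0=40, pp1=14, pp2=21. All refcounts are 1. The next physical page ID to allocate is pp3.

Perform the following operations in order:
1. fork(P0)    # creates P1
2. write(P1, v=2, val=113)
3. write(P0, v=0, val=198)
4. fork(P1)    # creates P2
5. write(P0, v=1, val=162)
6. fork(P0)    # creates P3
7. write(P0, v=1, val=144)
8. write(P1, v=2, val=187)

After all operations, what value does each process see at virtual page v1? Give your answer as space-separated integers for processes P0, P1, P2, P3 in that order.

Op 1: fork(P0) -> P1. 3 ppages; refcounts: pp0:2 pp1:2 pp2:2
Op 2: write(P1, v2, 113). refcount(pp2)=2>1 -> COPY to pp3. 4 ppages; refcounts: pp0:2 pp1:2 pp2:1 pp3:1
Op 3: write(P0, v0, 198). refcount(pp0)=2>1 -> COPY to pp4. 5 ppages; refcounts: pp0:1 pp1:2 pp2:1 pp3:1 pp4:1
Op 4: fork(P1) -> P2. 5 ppages; refcounts: pp0:2 pp1:3 pp2:1 pp3:2 pp4:1
Op 5: write(P0, v1, 162). refcount(pp1)=3>1 -> COPY to pp5. 6 ppages; refcounts: pp0:2 pp1:2 pp2:1 pp3:2 pp4:1 pp5:1
Op 6: fork(P0) -> P3. 6 ppages; refcounts: pp0:2 pp1:2 pp2:2 pp3:2 pp4:2 pp5:2
Op 7: write(P0, v1, 144). refcount(pp5)=2>1 -> COPY to pp6. 7 ppages; refcounts: pp0:2 pp1:2 pp2:2 pp3:2 pp4:2 pp5:1 pp6:1
Op 8: write(P1, v2, 187). refcount(pp3)=2>1 -> COPY to pp7. 8 ppages; refcounts: pp0:2 pp1:2 pp2:2 pp3:1 pp4:2 pp5:1 pp6:1 pp7:1
P0: v1 -> pp6 = 144
P1: v1 -> pp1 = 14
P2: v1 -> pp1 = 14
P3: v1 -> pp5 = 162

Answer: 144 14 14 162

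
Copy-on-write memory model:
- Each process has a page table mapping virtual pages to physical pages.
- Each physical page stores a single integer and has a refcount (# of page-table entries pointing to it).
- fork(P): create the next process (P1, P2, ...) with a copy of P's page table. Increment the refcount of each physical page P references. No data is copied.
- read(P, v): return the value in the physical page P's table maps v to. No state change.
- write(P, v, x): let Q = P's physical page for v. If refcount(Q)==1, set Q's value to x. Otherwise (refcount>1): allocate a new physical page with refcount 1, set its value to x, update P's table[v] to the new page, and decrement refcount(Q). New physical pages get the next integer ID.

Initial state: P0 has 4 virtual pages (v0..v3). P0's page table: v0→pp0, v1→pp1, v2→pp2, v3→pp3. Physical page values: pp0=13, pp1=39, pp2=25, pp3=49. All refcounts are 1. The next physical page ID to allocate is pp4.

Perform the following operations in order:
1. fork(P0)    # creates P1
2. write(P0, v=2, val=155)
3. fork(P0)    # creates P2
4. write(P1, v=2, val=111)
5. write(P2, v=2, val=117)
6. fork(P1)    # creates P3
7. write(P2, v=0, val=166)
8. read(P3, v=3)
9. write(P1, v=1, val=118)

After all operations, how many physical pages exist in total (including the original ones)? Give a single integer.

Op 1: fork(P0) -> P1. 4 ppages; refcounts: pp0:2 pp1:2 pp2:2 pp3:2
Op 2: write(P0, v2, 155). refcount(pp2)=2>1 -> COPY to pp4. 5 ppages; refcounts: pp0:2 pp1:2 pp2:1 pp3:2 pp4:1
Op 3: fork(P0) -> P2. 5 ppages; refcounts: pp0:3 pp1:3 pp2:1 pp3:3 pp4:2
Op 4: write(P1, v2, 111). refcount(pp2)=1 -> write in place. 5 ppages; refcounts: pp0:3 pp1:3 pp2:1 pp3:3 pp4:2
Op 5: write(P2, v2, 117). refcount(pp4)=2>1 -> COPY to pp5. 6 ppages; refcounts: pp0:3 pp1:3 pp2:1 pp3:3 pp4:1 pp5:1
Op 6: fork(P1) -> P3. 6 ppages; refcounts: pp0:4 pp1:4 pp2:2 pp3:4 pp4:1 pp5:1
Op 7: write(P2, v0, 166). refcount(pp0)=4>1 -> COPY to pp6. 7 ppages; refcounts: pp0:3 pp1:4 pp2:2 pp3:4 pp4:1 pp5:1 pp6:1
Op 8: read(P3, v3) -> 49. No state change.
Op 9: write(P1, v1, 118). refcount(pp1)=4>1 -> COPY to pp7. 8 ppages; refcounts: pp0:3 pp1:3 pp2:2 pp3:4 pp4:1 pp5:1 pp6:1 pp7:1

Answer: 8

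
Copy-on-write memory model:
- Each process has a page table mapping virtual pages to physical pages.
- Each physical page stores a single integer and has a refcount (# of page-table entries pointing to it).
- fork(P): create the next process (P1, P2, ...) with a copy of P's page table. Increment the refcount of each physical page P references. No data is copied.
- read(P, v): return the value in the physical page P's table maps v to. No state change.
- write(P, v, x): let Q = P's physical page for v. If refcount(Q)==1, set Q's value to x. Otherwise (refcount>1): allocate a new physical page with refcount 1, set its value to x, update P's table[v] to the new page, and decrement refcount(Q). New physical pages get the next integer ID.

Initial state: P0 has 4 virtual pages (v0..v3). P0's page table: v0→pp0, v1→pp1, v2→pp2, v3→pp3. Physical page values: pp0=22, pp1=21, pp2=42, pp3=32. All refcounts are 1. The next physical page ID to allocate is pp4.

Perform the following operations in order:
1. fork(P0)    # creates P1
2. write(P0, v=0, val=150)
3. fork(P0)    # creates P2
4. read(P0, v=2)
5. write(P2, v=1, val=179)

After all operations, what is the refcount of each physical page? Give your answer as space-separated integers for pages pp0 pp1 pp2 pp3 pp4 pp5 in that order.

Op 1: fork(P0) -> P1. 4 ppages; refcounts: pp0:2 pp1:2 pp2:2 pp3:2
Op 2: write(P0, v0, 150). refcount(pp0)=2>1 -> COPY to pp4. 5 ppages; refcounts: pp0:1 pp1:2 pp2:2 pp3:2 pp4:1
Op 3: fork(P0) -> P2. 5 ppages; refcounts: pp0:1 pp1:3 pp2:3 pp3:3 pp4:2
Op 4: read(P0, v2) -> 42. No state change.
Op 5: write(P2, v1, 179). refcount(pp1)=3>1 -> COPY to pp5. 6 ppages; refcounts: pp0:1 pp1:2 pp2:3 pp3:3 pp4:2 pp5:1

Answer: 1 2 3 3 2 1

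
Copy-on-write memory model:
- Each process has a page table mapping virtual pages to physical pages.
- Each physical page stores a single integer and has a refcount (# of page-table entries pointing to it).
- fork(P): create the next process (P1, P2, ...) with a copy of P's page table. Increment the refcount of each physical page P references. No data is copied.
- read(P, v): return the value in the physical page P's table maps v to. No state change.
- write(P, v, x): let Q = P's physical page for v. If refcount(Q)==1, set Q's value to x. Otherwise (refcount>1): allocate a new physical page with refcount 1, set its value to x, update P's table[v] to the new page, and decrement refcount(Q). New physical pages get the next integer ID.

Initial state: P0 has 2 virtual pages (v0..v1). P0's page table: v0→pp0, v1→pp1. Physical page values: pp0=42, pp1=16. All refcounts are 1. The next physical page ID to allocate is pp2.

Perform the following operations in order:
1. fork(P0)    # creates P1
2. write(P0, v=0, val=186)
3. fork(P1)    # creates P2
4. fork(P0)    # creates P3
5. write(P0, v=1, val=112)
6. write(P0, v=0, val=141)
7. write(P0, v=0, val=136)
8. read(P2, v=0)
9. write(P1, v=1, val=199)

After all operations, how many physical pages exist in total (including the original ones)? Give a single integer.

Op 1: fork(P0) -> P1. 2 ppages; refcounts: pp0:2 pp1:2
Op 2: write(P0, v0, 186). refcount(pp0)=2>1 -> COPY to pp2. 3 ppages; refcounts: pp0:1 pp1:2 pp2:1
Op 3: fork(P1) -> P2. 3 ppages; refcounts: pp0:2 pp1:3 pp2:1
Op 4: fork(P0) -> P3. 3 ppages; refcounts: pp0:2 pp1:4 pp2:2
Op 5: write(P0, v1, 112). refcount(pp1)=4>1 -> COPY to pp3. 4 ppages; refcounts: pp0:2 pp1:3 pp2:2 pp3:1
Op 6: write(P0, v0, 141). refcount(pp2)=2>1 -> COPY to pp4. 5 ppages; refcounts: pp0:2 pp1:3 pp2:1 pp3:1 pp4:1
Op 7: write(P0, v0, 136). refcount(pp4)=1 -> write in place. 5 ppages; refcounts: pp0:2 pp1:3 pp2:1 pp3:1 pp4:1
Op 8: read(P2, v0) -> 42. No state change.
Op 9: write(P1, v1, 199). refcount(pp1)=3>1 -> COPY to pp5. 6 ppages; refcounts: pp0:2 pp1:2 pp2:1 pp3:1 pp4:1 pp5:1

Answer: 6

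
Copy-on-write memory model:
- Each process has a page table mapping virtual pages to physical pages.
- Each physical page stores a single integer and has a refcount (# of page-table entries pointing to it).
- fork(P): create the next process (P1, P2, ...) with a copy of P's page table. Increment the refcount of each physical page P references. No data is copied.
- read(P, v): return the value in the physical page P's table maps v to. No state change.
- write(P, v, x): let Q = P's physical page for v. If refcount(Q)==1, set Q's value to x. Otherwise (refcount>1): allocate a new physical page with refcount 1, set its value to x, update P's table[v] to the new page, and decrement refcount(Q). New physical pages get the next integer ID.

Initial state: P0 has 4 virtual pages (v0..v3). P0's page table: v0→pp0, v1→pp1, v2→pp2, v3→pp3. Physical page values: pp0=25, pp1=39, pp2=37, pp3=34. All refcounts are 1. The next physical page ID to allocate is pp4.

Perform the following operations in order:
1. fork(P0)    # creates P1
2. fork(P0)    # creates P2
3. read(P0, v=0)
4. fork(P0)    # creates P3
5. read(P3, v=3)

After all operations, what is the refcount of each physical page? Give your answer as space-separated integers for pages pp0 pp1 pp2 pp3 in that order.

Answer: 4 4 4 4

Derivation:
Op 1: fork(P0) -> P1. 4 ppages; refcounts: pp0:2 pp1:2 pp2:2 pp3:2
Op 2: fork(P0) -> P2. 4 ppages; refcounts: pp0:3 pp1:3 pp2:3 pp3:3
Op 3: read(P0, v0) -> 25. No state change.
Op 4: fork(P0) -> P3. 4 ppages; refcounts: pp0:4 pp1:4 pp2:4 pp3:4
Op 5: read(P3, v3) -> 34. No state change.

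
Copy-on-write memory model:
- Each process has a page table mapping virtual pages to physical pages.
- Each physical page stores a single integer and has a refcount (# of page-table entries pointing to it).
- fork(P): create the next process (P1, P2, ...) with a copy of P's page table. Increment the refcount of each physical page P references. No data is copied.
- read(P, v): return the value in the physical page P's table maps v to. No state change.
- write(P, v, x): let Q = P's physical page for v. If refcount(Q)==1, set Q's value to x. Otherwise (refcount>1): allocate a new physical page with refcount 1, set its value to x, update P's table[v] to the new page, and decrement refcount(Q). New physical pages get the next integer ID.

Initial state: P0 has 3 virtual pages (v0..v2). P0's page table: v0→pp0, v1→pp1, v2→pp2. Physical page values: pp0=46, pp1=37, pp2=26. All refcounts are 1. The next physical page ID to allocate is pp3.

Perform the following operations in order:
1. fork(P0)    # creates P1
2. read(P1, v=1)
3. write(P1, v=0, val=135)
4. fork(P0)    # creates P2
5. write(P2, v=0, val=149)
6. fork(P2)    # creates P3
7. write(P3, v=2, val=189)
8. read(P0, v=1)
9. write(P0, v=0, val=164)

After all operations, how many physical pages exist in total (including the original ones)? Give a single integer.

Op 1: fork(P0) -> P1. 3 ppages; refcounts: pp0:2 pp1:2 pp2:2
Op 2: read(P1, v1) -> 37. No state change.
Op 3: write(P1, v0, 135). refcount(pp0)=2>1 -> COPY to pp3. 4 ppages; refcounts: pp0:1 pp1:2 pp2:2 pp3:1
Op 4: fork(P0) -> P2. 4 ppages; refcounts: pp0:2 pp1:3 pp2:3 pp3:1
Op 5: write(P2, v0, 149). refcount(pp0)=2>1 -> COPY to pp4. 5 ppages; refcounts: pp0:1 pp1:3 pp2:3 pp3:1 pp4:1
Op 6: fork(P2) -> P3. 5 ppages; refcounts: pp0:1 pp1:4 pp2:4 pp3:1 pp4:2
Op 7: write(P3, v2, 189). refcount(pp2)=4>1 -> COPY to pp5. 6 ppages; refcounts: pp0:1 pp1:4 pp2:3 pp3:1 pp4:2 pp5:1
Op 8: read(P0, v1) -> 37. No state change.
Op 9: write(P0, v0, 164). refcount(pp0)=1 -> write in place. 6 ppages; refcounts: pp0:1 pp1:4 pp2:3 pp3:1 pp4:2 pp5:1

Answer: 6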